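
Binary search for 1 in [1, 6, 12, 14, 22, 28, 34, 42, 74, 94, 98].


Step 1: lo=0, hi=10, mid=5, val=28
Step 2: lo=0, hi=4, mid=2, val=12
Step 3: lo=0, hi=1, mid=0, val=1

Found at index 0


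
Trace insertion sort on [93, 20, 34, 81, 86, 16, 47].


Initial: [93, 20, 34, 81, 86, 16, 47]
Insert 20: [20, 93, 34, 81, 86, 16, 47]
Insert 34: [20, 34, 93, 81, 86, 16, 47]
Insert 81: [20, 34, 81, 93, 86, 16, 47]
Insert 86: [20, 34, 81, 86, 93, 16, 47]
Insert 16: [16, 20, 34, 81, 86, 93, 47]
Insert 47: [16, 20, 34, 47, 81, 86, 93]

Sorted: [16, 20, 34, 47, 81, 86, 93]


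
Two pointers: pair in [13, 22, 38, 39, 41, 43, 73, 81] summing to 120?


lo=0(13)+hi=7(81)=94
lo=1(22)+hi=7(81)=103
lo=2(38)+hi=7(81)=119
lo=3(39)+hi=7(81)=120

Yes: 39+81=120


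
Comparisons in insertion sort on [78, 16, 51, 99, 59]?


Algorithm: insertion sort
Input: [78, 16, 51, 99, 59]
Sorted: [16, 51, 59, 78, 99]

7


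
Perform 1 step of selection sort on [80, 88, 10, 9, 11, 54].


Initial: [80, 88, 10, 9, 11, 54]
Step 1: min=9 at 3
  Swap: [9, 88, 10, 80, 11, 54]

After 1 step: [9, 88, 10, 80, 11, 54]


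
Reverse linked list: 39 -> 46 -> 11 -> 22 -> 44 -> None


Step 1: curr=39, set curr.next=prev(None) | reversed so far: 39
Step 2: curr=46, set curr.next=prev(39) | reversed so far: 46 -> 39
Step 3: curr=11, set curr.next=prev(46) | reversed so far: 11 -> 46 -> 39
Step 4: curr=22, set curr.next=prev(11) | reversed so far: 22 -> 11 -> 46 -> 39
Step 5: curr=44, set curr.next=prev(22) | reversed so far: 44 -> 22 -> 11 -> 46 -> 39

44 -> 22 -> 11 -> 46 -> 39 -> None


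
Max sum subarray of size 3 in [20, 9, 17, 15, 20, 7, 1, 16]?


[0:3]: 46
[1:4]: 41
[2:5]: 52
[3:6]: 42
[4:7]: 28
[5:8]: 24

Max: 52 at [2:5]


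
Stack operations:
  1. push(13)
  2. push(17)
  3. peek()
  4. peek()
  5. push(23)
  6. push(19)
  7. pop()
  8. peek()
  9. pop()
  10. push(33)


push(13) -> [13]
push(17) -> [13, 17]
peek()->17
peek()->17
push(23) -> [13, 17, 23]
push(19) -> [13, 17, 23, 19]
pop()->19, [13, 17, 23]
peek()->23
pop()->23, [13, 17]
push(33) -> [13, 17, 33]

Final stack: [13, 17, 33]


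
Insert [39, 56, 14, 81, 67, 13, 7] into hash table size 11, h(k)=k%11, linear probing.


Insert 39: h=6 -> slot 6
Insert 56: h=1 -> slot 1
Insert 14: h=3 -> slot 3
Insert 81: h=4 -> slot 4
Insert 67: h=1, 1 probes -> slot 2
Insert 13: h=2, 3 probes -> slot 5
Insert 7: h=7 -> slot 7

Table: [None, 56, 67, 14, 81, 13, 39, 7, None, None, None]


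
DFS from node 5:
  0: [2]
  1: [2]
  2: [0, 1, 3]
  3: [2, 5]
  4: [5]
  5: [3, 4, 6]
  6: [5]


Visit 5, push [6, 4, 3]
Visit 3, push [2]
Visit 2, push [1, 0]
Visit 0, push []
Visit 1, push []
Visit 4, push []
Visit 6, push []

DFS order: [5, 3, 2, 0, 1, 4, 6]


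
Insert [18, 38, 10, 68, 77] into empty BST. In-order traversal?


Insert 18: root
Insert 38: R from 18
Insert 10: L from 18
Insert 68: R from 18 -> R from 38
Insert 77: R from 18 -> R from 38 -> R from 68

In-order: [10, 18, 38, 68, 77]


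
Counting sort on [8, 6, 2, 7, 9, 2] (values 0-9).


Input: [8, 6, 2, 7, 9, 2]
Counts: [0, 0, 2, 0, 0, 0, 1, 1, 1, 1]

Sorted: [2, 2, 6, 7, 8, 9]


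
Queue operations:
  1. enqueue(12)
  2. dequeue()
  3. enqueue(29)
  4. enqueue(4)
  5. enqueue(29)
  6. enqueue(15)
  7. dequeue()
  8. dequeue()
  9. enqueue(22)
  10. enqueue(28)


enqueue(12) -> [12]
dequeue()->12, []
enqueue(29) -> [29]
enqueue(4) -> [29, 4]
enqueue(29) -> [29, 4, 29]
enqueue(15) -> [29, 4, 29, 15]
dequeue()->29, [4, 29, 15]
dequeue()->4, [29, 15]
enqueue(22) -> [29, 15, 22]
enqueue(28) -> [29, 15, 22, 28]

Final queue: [29, 15, 22, 28]


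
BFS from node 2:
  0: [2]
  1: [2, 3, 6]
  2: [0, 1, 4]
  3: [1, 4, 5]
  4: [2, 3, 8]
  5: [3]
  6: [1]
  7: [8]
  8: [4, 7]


Visit 2, enqueue [0, 1, 4]
Visit 0, enqueue []
Visit 1, enqueue [3, 6]
Visit 4, enqueue [8]
Visit 3, enqueue [5]
Visit 6, enqueue []
Visit 8, enqueue [7]
Visit 5, enqueue []
Visit 7, enqueue []

BFS order: [2, 0, 1, 4, 3, 6, 8, 5, 7]


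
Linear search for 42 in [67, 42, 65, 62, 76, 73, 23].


i=0: 67!=42
i=1: 42==42 found!

Found at 1, 2 comps


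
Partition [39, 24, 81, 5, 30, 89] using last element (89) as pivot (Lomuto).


Pivot: 89
  39 <= 89: advance i (no swap)
  24 <= 89: advance i (no swap)
  81 <= 89: advance i (no swap)
  5 <= 89: advance i (no swap)
  30 <= 89: advance i (no swap)
Place pivot at 5: [39, 24, 81, 5, 30, 89]

Partitioned: [39, 24, 81, 5, 30, 89]


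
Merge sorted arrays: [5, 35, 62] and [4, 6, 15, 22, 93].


Take 4 from B
Take 5 from A
Take 6 from B
Take 15 from B
Take 22 from B
Take 35 from A
Take 62 from A

Merged: [4, 5, 6, 15, 22, 35, 62, 93]


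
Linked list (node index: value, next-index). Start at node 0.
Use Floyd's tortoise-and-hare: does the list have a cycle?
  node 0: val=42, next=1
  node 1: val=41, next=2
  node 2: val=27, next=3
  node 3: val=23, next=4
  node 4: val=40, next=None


Floyd's tortoise (slow, +1) and hare (fast, +2):
  init: slow=0, fast=0
  step 1: slow=1, fast=2
  step 2: slow=2, fast=4
  step 3: fast -> None, no cycle

Cycle: no


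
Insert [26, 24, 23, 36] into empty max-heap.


Insert 26: [26]
Insert 24: [26, 24]
Insert 23: [26, 24, 23]
Insert 36: [36, 26, 23, 24]

Final heap: [36, 26, 23, 24]


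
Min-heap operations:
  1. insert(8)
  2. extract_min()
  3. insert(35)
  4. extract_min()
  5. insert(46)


insert(8) -> [8]
extract_min()->8, []
insert(35) -> [35]
extract_min()->35, []
insert(46) -> [46]

Final heap: [46]


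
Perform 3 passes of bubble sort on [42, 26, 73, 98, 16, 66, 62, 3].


Initial: [42, 26, 73, 98, 16, 66, 62, 3]
Pass 1: [26, 42, 73, 16, 66, 62, 3, 98] (5 swaps)
Pass 2: [26, 42, 16, 66, 62, 3, 73, 98] (4 swaps)
Pass 3: [26, 16, 42, 62, 3, 66, 73, 98] (3 swaps)

After 3 passes: [26, 16, 42, 62, 3, 66, 73, 98]


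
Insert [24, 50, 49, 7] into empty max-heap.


Insert 24: [24]
Insert 50: [50, 24]
Insert 49: [50, 24, 49]
Insert 7: [50, 24, 49, 7]

Final heap: [50, 24, 49, 7]


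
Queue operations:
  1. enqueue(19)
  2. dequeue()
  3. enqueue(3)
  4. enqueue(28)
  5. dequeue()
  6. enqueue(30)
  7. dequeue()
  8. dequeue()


enqueue(19) -> [19]
dequeue()->19, []
enqueue(3) -> [3]
enqueue(28) -> [3, 28]
dequeue()->3, [28]
enqueue(30) -> [28, 30]
dequeue()->28, [30]
dequeue()->30, []

Final queue: []


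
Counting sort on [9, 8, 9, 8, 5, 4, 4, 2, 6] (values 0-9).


Input: [9, 8, 9, 8, 5, 4, 4, 2, 6]
Counts: [0, 0, 1, 0, 2, 1, 1, 0, 2, 2]

Sorted: [2, 4, 4, 5, 6, 8, 8, 9, 9]


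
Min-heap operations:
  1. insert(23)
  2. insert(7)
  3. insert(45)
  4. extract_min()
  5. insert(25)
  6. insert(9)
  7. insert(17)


insert(23) -> [23]
insert(7) -> [7, 23]
insert(45) -> [7, 23, 45]
extract_min()->7, [23, 45]
insert(25) -> [23, 45, 25]
insert(9) -> [9, 23, 25, 45]
insert(17) -> [9, 17, 25, 45, 23]

Final heap: [9, 17, 25, 45, 23]


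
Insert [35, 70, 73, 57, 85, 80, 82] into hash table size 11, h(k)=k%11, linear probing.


Insert 35: h=2 -> slot 2
Insert 70: h=4 -> slot 4
Insert 73: h=7 -> slot 7
Insert 57: h=2, 1 probes -> slot 3
Insert 85: h=8 -> slot 8
Insert 80: h=3, 2 probes -> slot 5
Insert 82: h=5, 1 probes -> slot 6

Table: [None, None, 35, 57, 70, 80, 82, 73, 85, None, None]


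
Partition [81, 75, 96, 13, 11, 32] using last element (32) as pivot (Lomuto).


Pivot: 32
  13 <= 32: swap -> [13, 75, 96, 81, 11, 32]
  11 <= 32: swap -> [13, 11, 96, 81, 75, 32]
Place pivot at 2: [13, 11, 32, 81, 75, 96]

Partitioned: [13, 11, 32, 81, 75, 96]


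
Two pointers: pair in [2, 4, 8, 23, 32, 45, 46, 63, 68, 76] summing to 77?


lo=0(2)+hi=9(76)=78
lo=0(2)+hi=8(68)=70
lo=1(4)+hi=8(68)=72
lo=2(8)+hi=8(68)=76
lo=3(23)+hi=8(68)=91
lo=3(23)+hi=7(63)=86
lo=3(23)+hi=6(46)=69
lo=4(32)+hi=6(46)=78
lo=4(32)+hi=5(45)=77

Yes: 32+45=77


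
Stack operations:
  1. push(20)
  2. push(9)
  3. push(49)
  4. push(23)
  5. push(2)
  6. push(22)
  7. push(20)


push(20) -> [20]
push(9) -> [20, 9]
push(49) -> [20, 9, 49]
push(23) -> [20, 9, 49, 23]
push(2) -> [20, 9, 49, 23, 2]
push(22) -> [20, 9, 49, 23, 2, 22]
push(20) -> [20, 9, 49, 23, 2, 22, 20]

Final stack: [20, 9, 49, 23, 2, 22, 20]


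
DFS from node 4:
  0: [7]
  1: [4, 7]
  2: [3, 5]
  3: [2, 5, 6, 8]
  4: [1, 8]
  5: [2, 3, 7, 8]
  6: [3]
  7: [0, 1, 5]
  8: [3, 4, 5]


Visit 4, push [8, 1]
Visit 1, push [7]
Visit 7, push [5, 0]
Visit 0, push []
Visit 5, push [8, 3, 2]
Visit 2, push [3]
Visit 3, push [8, 6]
Visit 6, push []
Visit 8, push []

DFS order: [4, 1, 7, 0, 5, 2, 3, 6, 8]


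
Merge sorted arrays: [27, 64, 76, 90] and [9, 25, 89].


Take 9 from B
Take 25 from B
Take 27 from A
Take 64 from A
Take 76 from A
Take 89 from B

Merged: [9, 25, 27, 64, 76, 89, 90]


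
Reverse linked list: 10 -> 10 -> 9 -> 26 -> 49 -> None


Step 1: curr=10, set curr.next=prev(None) | reversed so far: 10
Step 2: curr=10, set curr.next=prev(10) | reversed so far: 10 -> 10
Step 3: curr=9, set curr.next=prev(10) | reversed so far: 9 -> 10 -> 10
Step 4: curr=26, set curr.next=prev(9) | reversed so far: 26 -> 9 -> 10 -> 10
Step 5: curr=49, set curr.next=prev(26) | reversed so far: 49 -> 26 -> 9 -> 10 -> 10

49 -> 26 -> 9 -> 10 -> 10 -> None


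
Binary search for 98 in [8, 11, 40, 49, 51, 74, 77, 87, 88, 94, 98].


Step 1: lo=0, hi=10, mid=5, val=74
Step 2: lo=6, hi=10, mid=8, val=88
Step 3: lo=9, hi=10, mid=9, val=94
Step 4: lo=10, hi=10, mid=10, val=98

Found at index 10


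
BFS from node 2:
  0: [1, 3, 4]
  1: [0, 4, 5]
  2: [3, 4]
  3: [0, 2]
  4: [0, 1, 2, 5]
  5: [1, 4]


Visit 2, enqueue [3, 4]
Visit 3, enqueue [0]
Visit 4, enqueue [1, 5]
Visit 0, enqueue []
Visit 1, enqueue []
Visit 5, enqueue []

BFS order: [2, 3, 4, 0, 1, 5]


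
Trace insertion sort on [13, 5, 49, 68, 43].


Initial: [13, 5, 49, 68, 43]
Insert 5: [5, 13, 49, 68, 43]
Insert 49: [5, 13, 49, 68, 43]
Insert 68: [5, 13, 49, 68, 43]
Insert 43: [5, 13, 43, 49, 68]

Sorted: [5, 13, 43, 49, 68]


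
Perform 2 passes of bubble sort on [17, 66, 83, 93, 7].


Initial: [17, 66, 83, 93, 7]
Pass 1: [17, 66, 83, 7, 93] (1 swaps)
Pass 2: [17, 66, 7, 83, 93] (1 swaps)

After 2 passes: [17, 66, 7, 83, 93]


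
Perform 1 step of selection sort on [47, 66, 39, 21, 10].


Initial: [47, 66, 39, 21, 10]
Step 1: min=10 at 4
  Swap: [10, 66, 39, 21, 47]

After 1 step: [10, 66, 39, 21, 47]


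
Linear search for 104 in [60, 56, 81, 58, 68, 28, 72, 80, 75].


i=0: 60!=104
i=1: 56!=104
i=2: 81!=104
i=3: 58!=104
i=4: 68!=104
i=5: 28!=104
i=6: 72!=104
i=7: 80!=104
i=8: 75!=104

Not found, 9 comps


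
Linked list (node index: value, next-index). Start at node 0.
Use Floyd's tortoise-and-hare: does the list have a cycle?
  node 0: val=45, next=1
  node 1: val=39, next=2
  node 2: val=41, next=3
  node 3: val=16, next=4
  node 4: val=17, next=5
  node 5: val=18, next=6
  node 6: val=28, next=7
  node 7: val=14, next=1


Floyd's tortoise (slow, +1) and hare (fast, +2):
  init: slow=0, fast=0
  step 1: slow=1, fast=2
  step 2: slow=2, fast=4
  step 3: slow=3, fast=6
  step 4: slow=4, fast=1
  step 5: slow=5, fast=3
  step 6: slow=6, fast=5
  step 7: slow=7, fast=7
  slow == fast at node 7: cycle detected

Cycle: yes


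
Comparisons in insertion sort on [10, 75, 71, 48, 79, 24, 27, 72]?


Algorithm: insertion sort
Input: [10, 75, 71, 48, 79, 24, 27, 72]
Sorted: [10, 24, 27, 48, 71, 72, 75, 79]

20


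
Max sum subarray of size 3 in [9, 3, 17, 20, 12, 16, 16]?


[0:3]: 29
[1:4]: 40
[2:5]: 49
[3:6]: 48
[4:7]: 44

Max: 49 at [2:5]


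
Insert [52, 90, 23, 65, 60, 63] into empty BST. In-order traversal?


Insert 52: root
Insert 90: R from 52
Insert 23: L from 52
Insert 65: R from 52 -> L from 90
Insert 60: R from 52 -> L from 90 -> L from 65
Insert 63: R from 52 -> L from 90 -> L from 65 -> R from 60

In-order: [23, 52, 60, 63, 65, 90]


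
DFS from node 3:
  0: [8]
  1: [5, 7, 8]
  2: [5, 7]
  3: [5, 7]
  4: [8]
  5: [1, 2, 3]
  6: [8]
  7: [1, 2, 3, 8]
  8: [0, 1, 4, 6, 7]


Visit 3, push [7, 5]
Visit 5, push [2, 1]
Visit 1, push [8, 7]
Visit 7, push [8, 2]
Visit 2, push []
Visit 8, push [6, 4, 0]
Visit 0, push []
Visit 4, push []
Visit 6, push []

DFS order: [3, 5, 1, 7, 2, 8, 0, 4, 6]


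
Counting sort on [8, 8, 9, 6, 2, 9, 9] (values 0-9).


Input: [8, 8, 9, 6, 2, 9, 9]
Counts: [0, 0, 1, 0, 0, 0, 1, 0, 2, 3]

Sorted: [2, 6, 8, 8, 9, 9, 9]


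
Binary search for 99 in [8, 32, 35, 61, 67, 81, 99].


Step 1: lo=0, hi=6, mid=3, val=61
Step 2: lo=4, hi=6, mid=5, val=81
Step 3: lo=6, hi=6, mid=6, val=99

Found at index 6


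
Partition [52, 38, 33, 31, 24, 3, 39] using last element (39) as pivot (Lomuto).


Pivot: 39
  38 <= 39: swap -> [38, 52, 33, 31, 24, 3, 39]
  33 <= 39: swap -> [38, 33, 52, 31, 24, 3, 39]
  31 <= 39: swap -> [38, 33, 31, 52, 24, 3, 39]
  24 <= 39: swap -> [38, 33, 31, 24, 52, 3, 39]
  3 <= 39: swap -> [38, 33, 31, 24, 3, 52, 39]
Place pivot at 5: [38, 33, 31, 24, 3, 39, 52]

Partitioned: [38, 33, 31, 24, 3, 39, 52]


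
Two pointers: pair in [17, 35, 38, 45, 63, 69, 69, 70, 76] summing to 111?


lo=0(17)+hi=8(76)=93
lo=1(35)+hi=8(76)=111

Yes: 35+76=111


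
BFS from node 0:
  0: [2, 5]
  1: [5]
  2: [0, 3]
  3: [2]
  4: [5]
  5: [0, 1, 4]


Visit 0, enqueue [2, 5]
Visit 2, enqueue [3]
Visit 5, enqueue [1, 4]
Visit 3, enqueue []
Visit 1, enqueue []
Visit 4, enqueue []

BFS order: [0, 2, 5, 3, 1, 4]


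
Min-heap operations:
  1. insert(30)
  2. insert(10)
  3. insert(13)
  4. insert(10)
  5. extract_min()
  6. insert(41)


insert(30) -> [30]
insert(10) -> [10, 30]
insert(13) -> [10, 30, 13]
insert(10) -> [10, 10, 13, 30]
extract_min()->10, [10, 30, 13]
insert(41) -> [10, 30, 13, 41]

Final heap: [10, 30, 13, 41]


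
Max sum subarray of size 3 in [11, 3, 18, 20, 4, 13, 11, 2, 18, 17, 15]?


[0:3]: 32
[1:4]: 41
[2:5]: 42
[3:6]: 37
[4:7]: 28
[5:8]: 26
[6:9]: 31
[7:10]: 37
[8:11]: 50

Max: 50 at [8:11]


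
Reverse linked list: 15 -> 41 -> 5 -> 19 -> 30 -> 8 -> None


Step 1: curr=15, set curr.next=prev(None) | reversed so far: 15
Step 2: curr=41, set curr.next=prev(15) | reversed so far: 41 -> 15
Step 3: curr=5, set curr.next=prev(41) | reversed so far: 5 -> 41 -> 15
Step 4: curr=19, set curr.next=prev(5) | reversed so far: 19 -> 5 -> 41 -> 15
Step 5: curr=30, set curr.next=prev(19) | reversed so far: 30 -> 19 -> 5 -> 41 -> 15
Step 6: curr=8, set curr.next=prev(30) | reversed so far: 8 -> 30 -> 19 -> 5 -> 41 -> 15

8 -> 30 -> 19 -> 5 -> 41 -> 15 -> None


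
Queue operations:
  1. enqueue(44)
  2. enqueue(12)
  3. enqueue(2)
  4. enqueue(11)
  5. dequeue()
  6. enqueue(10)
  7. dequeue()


enqueue(44) -> [44]
enqueue(12) -> [44, 12]
enqueue(2) -> [44, 12, 2]
enqueue(11) -> [44, 12, 2, 11]
dequeue()->44, [12, 2, 11]
enqueue(10) -> [12, 2, 11, 10]
dequeue()->12, [2, 11, 10]

Final queue: [2, 11, 10]


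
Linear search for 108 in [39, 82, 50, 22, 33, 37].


i=0: 39!=108
i=1: 82!=108
i=2: 50!=108
i=3: 22!=108
i=4: 33!=108
i=5: 37!=108

Not found, 6 comps


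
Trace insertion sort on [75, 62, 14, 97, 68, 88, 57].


Initial: [75, 62, 14, 97, 68, 88, 57]
Insert 62: [62, 75, 14, 97, 68, 88, 57]
Insert 14: [14, 62, 75, 97, 68, 88, 57]
Insert 97: [14, 62, 75, 97, 68, 88, 57]
Insert 68: [14, 62, 68, 75, 97, 88, 57]
Insert 88: [14, 62, 68, 75, 88, 97, 57]
Insert 57: [14, 57, 62, 68, 75, 88, 97]

Sorted: [14, 57, 62, 68, 75, 88, 97]


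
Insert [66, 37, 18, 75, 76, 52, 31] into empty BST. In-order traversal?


Insert 66: root
Insert 37: L from 66
Insert 18: L from 66 -> L from 37
Insert 75: R from 66
Insert 76: R from 66 -> R from 75
Insert 52: L from 66 -> R from 37
Insert 31: L from 66 -> L from 37 -> R from 18

In-order: [18, 31, 37, 52, 66, 75, 76]


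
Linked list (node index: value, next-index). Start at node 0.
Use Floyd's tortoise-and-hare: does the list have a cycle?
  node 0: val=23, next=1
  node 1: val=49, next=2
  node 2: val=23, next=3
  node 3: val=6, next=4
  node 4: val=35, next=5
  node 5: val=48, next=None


Floyd's tortoise (slow, +1) and hare (fast, +2):
  init: slow=0, fast=0
  step 1: slow=1, fast=2
  step 2: slow=2, fast=4
  step 3: fast 4->5->None, no cycle

Cycle: no


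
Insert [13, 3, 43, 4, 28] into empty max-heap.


Insert 13: [13]
Insert 3: [13, 3]
Insert 43: [43, 3, 13]
Insert 4: [43, 4, 13, 3]
Insert 28: [43, 28, 13, 3, 4]

Final heap: [43, 28, 13, 3, 4]


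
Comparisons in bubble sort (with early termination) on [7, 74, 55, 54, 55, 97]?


Algorithm: bubble sort (with early termination)
Input: [7, 74, 55, 54, 55, 97]
Sorted: [7, 54, 55, 55, 74, 97]

12


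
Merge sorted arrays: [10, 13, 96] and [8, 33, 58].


Take 8 from B
Take 10 from A
Take 13 from A
Take 33 from B
Take 58 from B

Merged: [8, 10, 13, 33, 58, 96]


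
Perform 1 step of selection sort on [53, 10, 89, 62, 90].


Initial: [53, 10, 89, 62, 90]
Step 1: min=10 at 1
  Swap: [10, 53, 89, 62, 90]

After 1 step: [10, 53, 89, 62, 90]


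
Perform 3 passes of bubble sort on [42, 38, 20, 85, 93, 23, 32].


Initial: [42, 38, 20, 85, 93, 23, 32]
Pass 1: [38, 20, 42, 85, 23, 32, 93] (4 swaps)
Pass 2: [20, 38, 42, 23, 32, 85, 93] (3 swaps)
Pass 3: [20, 38, 23, 32, 42, 85, 93] (2 swaps)

After 3 passes: [20, 38, 23, 32, 42, 85, 93]


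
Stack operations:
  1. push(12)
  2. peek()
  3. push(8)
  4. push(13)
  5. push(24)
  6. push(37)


push(12) -> [12]
peek()->12
push(8) -> [12, 8]
push(13) -> [12, 8, 13]
push(24) -> [12, 8, 13, 24]
push(37) -> [12, 8, 13, 24, 37]

Final stack: [12, 8, 13, 24, 37]


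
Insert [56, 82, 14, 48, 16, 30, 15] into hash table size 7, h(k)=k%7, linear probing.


Insert 56: h=0 -> slot 0
Insert 82: h=5 -> slot 5
Insert 14: h=0, 1 probes -> slot 1
Insert 48: h=6 -> slot 6
Insert 16: h=2 -> slot 2
Insert 30: h=2, 1 probes -> slot 3
Insert 15: h=1, 3 probes -> slot 4

Table: [56, 14, 16, 30, 15, 82, 48]


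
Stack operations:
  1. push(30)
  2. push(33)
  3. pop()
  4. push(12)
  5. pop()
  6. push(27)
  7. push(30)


push(30) -> [30]
push(33) -> [30, 33]
pop()->33, [30]
push(12) -> [30, 12]
pop()->12, [30]
push(27) -> [30, 27]
push(30) -> [30, 27, 30]

Final stack: [30, 27, 30]


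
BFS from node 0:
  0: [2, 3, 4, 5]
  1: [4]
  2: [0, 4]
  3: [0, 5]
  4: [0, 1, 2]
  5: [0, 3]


Visit 0, enqueue [2, 3, 4, 5]
Visit 2, enqueue []
Visit 3, enqueue []
Visit 4, enqueue [1]
Visit 5, enqueue []
Visit 1, enqueue []

BFS order: [0, 2, 3, 4, 5, 1]


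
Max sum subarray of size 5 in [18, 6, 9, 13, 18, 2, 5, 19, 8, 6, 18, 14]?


[0:5]: 64
[1:6]: 48
[2:7]: 47
[3:8]: 57
[4:9]: 52
[5:10]: 40
[6:11]: 56
[7:12]: 65

Max: 65 at [7:12]


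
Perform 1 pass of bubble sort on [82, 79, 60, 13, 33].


Initial: [82, 79, 60, 13, 33]
Pass 1: [79, 60, 13, 33, 82] (4 swaps)

After 1 pass: [79, 60, 13, 33, 82]


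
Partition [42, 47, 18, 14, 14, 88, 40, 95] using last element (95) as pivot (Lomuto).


Pivot: 95
  42 <= 95: advance i (no swap)
  47 <= 95: advance i (no swap)
  18 <= 95: advance i (no swap)
  14 <= 95: advance i (no swap)
  14 <= 95: advance i (no swap)
  88 <= 95: advance i (no swap)
  40 <= 95: advance i (no swap)
Place pivot at 7: [42, 47, 18, 14, 14, 88, 40, 95]

Partitioned: [42, 47, 18, 14, 14, 88, 40, 95]


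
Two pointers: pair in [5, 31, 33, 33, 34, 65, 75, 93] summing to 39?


lo=0(5)+hi=7(93)=98
lo=0(5)+hi=6(75)=80
lo=0(5)+hi=5(65)=70
lo=0(5)+hi=4(34)=39

Yes: 5+34=39


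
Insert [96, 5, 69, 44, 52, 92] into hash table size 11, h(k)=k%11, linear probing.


Insert 96: h=8 -> slot 8
Insert 5: h=5 -> slot 5
Insert 69: h=3 -> slot 3
Insert 44: h=0 -> slot 0
Insert 52: h=8, 1 probes -> slot 9
Insert 92: h=4 -> slot 4

Table: [44, None, None, 69, 92, 5, None, None, 96, 52, None]


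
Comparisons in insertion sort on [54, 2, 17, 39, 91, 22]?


Algorithm: insertion sort
Input: [54, 2, 17, 39, 91, 22]
Sorted: [2, 17, 22, 39, 54, 91]

10


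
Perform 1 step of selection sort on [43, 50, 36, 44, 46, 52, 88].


Initial: [43, 50, 36, 44, 46, 52, 88]
Step 1: min=36 at 2
  Swap: [36, 50, 43, 44, 46, 52, 88]

After 1 step: [36, 50, 43, 44, 46, 52, 88]


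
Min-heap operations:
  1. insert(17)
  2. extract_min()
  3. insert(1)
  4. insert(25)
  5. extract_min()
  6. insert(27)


insert(17) -> [17]
extract_min()->17, []
insert(1) -> [1]
insert(25) -> [1, 25]
extract_min()->1, [25]
insert(27) -> [25, 27]

Final heap: [25, 27]


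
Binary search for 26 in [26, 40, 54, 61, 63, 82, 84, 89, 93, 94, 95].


Step 1: lo=0, hi=10, mid=5, val=82
Step 2: lo=0, hi=4, mid=2, val=54
Step 3: lo=0, hi=1, mid=0, val=26

Found at index 0


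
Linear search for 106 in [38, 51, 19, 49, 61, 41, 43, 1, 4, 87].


i=0: 38!=106
i=1: 51!=106
i=2: 19!=106
i=3: 49!=106
i=4: 61!=106
i=5: 41!=106
i=6: 43!=106
i=7: 1!=106
i=8: 4!=106
i=9: 87!=106

Not found, 10 comps


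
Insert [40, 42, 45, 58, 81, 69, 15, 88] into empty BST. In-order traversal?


Insert 40: root
Insert 42: R from 40
Insert 45: R from 40 -> R from 42
Insert 58: R from 40 -> R from 42 -> R from 45
Insert 81: R from 40 -> R from 42 -> R from 45 -> R from 58
Insert 69: R from 40 -> R from 42 -> R from 45 -> R from 58 -> L from 81
Insert 15: L from 40
Insert 88: R from 40 -> R from 42 -> R from 45 -> R from 58 -> R from 81

In-order: [15, 40, 42, 45, 58, 69, 81, 88]


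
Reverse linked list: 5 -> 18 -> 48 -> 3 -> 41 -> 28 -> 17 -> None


Step 1: curr=5, set curr.next=prev(None) | reversed so far: 5
Step 2: curr=18, set curr.next=prev(5) | reversed so far: 18 -> 5
Step 3: curr=48, set curr.next=prev(18) | reversed so far: 48 -> 18 -> 5
Step 4: curr=3, set curr.next=prev(48) | reversed so far: 3 -> 48 -> 18 -> 5
Step 5: curr=41, set curr.next=prev(3) | reversed so far: 41 -> 3 -> 48 -> 18 -> 5
Step 6: curr=28, set curr.next=prev(41) | reversed so far: 28 -> 41 -> 3 -> 48 -> 18 -> 5
Step 7: curr=17, set curr.next=prev(28) | reversed so far: 17 -> 28 -> 41 -> 3 -> 48 -> 18 -> 5

17 -> 28 -> 41 -> 3 -> 48 -> 18 -> 5 -> None


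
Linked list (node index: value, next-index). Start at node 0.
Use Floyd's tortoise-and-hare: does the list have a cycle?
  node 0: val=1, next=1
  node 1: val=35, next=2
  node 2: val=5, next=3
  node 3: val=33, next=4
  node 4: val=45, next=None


Floyd's tortoise (slow, +1) and hare (fast, +2):
  init: slow=0, fast=0
  step 1: slow=1, fast=2
  step 2: slow=2, fast=4
  step 3: fast -> None, no cycle

Cycle: no


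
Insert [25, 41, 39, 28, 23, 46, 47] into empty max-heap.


Insert 25: [25]
Insert 41: [41, 25]
Insert 39: [41, 25, 39]
Insert 28: [41, 28, 39, 25]
Insert 23: [41, 28, 39, 25, 23]
Insert 46: [46, 28, 41, 25, 23, 39]
Insert 47: [47, 28, 46, 25, 23, 39, 41]

Final heap: [47, 28, 46, 25, 23, 39, 41]


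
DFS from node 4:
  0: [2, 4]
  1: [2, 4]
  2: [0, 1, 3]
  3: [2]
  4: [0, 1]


Visit 4, push [1, 0]
Visit 0, push [2]
Visit 2, push [3, 1]
Visit 1, push []
Visit 3, push []

DFS order: [4, 0, 2, 1, 3]


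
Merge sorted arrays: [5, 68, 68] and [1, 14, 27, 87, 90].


Take 1 from B
Take 5 from A
Take 14 from B
Take 27 from B
Take 68 from A
Take 68 from A

Merged: [1, 5, 14, 27, 68, 68, 87, 90]


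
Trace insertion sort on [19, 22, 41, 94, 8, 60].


Initial: [19, 22, 41, 94, 8, 60]
Insert 22: [19, 22, 41, 94, 8, 60]
Insert 41: [19, 22, 41, 94, 8, 60]
Insert 94: [19, 22, 41, 94, 8, 60]
Insert 8: [8, 19, 22, 41, 94, 60]
Insert 60: [8, 19, 22, 41, 60, 94]

Sorted: [8, 19, 22, 41, 60, 94]


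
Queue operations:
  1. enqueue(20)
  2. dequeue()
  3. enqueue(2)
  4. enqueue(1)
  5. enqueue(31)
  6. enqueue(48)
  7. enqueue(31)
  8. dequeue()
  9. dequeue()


enqueue(20) -> [20]
dequeue()->20, []
enqueue(2) -> [2]
enqueue(1) -> [2, 1]
enqueue(31) -> [2, 1, 31]
enqueue(48) -> [2, 1, 31, 48]
enqueue(31) -> [2, 1, 31, 48, 31]
dequeue()->2, [1, 31, 48, 31]
dequeue()->1, [31, 48, 31]

Final queue: [31, 48, 31]


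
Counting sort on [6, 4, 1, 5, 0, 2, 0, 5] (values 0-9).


Input: [6, 4, 1, 5, 0, 2, 0, 5]
Counts: [2, 1, 1, 0, 1, 2, 1, 0, 0, 0]

Sorted: [0, 0, 1, 2, 4, 5, 5, 6]


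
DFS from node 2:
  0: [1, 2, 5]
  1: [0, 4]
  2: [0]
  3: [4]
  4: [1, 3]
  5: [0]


Visit 2, push [0]
Visit 0, push [5, 1]
Visit 1, push [4]
Visit 4, push [3]
Visit 3, push []
Visit 5, push []

DFS order: [2, 0, 1, 4, 3, 5]


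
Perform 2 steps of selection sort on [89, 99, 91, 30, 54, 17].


Initial: [89, 99, 91, 30, 54, 17]
Step 1: min=17 at 5
  Swap: [17, 99, 91, 30, 54, 89]
Step 2: min=30 at 3
  Swap: [17, 30, 91, 99, 54, 89]

After 2 steps: [17, 30, 91, 99, 54, 89]


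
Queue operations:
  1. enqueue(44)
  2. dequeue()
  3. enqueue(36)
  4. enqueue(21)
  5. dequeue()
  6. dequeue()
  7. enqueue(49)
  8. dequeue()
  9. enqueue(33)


enqueue(44) -> [44]
dequeue()->44, []
enqueue(36) -> [36]
enqueue(21) -> [36, 21]
dequeue()->36, [21]
dequeue()->21, []
enqueue(49) -> [49]
dequeue()->49, []
enqueue(33) -> [33]

Final queue: [33]


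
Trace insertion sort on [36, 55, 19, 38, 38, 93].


Initial: [36, 55, 19, 38, 38, 93]
Insert 55: [36, 55, 19, 38, 38, 93]
Insert 19: [19, 36, 55, 38, 38, 93]
Insert 38: [19, 36, 38, 55, 38, 93]
Insert 38: [19, 36, 38, 38, 55, 93]
Insert 93: [19, 36, 38, 38, 55, 93]

Sorted: [19, 36, 38, 38, 55, 93]


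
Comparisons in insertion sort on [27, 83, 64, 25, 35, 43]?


Algorithm: insertion sort
Input: [27, 83, 64, 25, 35, 43]
Sorted: [25, 27, 35, 43, 64, 83]

12


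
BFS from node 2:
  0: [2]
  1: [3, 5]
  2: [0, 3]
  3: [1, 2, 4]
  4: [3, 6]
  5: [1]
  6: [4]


Visit 2, enqueue [0, 3]
Visit 0, enqueue []
Visit 3, enqueue [1, 4]
Visit 1, enqueue [5]
Visit 4, enqueue [6]
Visit 5, enqueue []
Visit 6, enqueue []

BFS order: [2, 0, 3, 1, 4, 5, 6]


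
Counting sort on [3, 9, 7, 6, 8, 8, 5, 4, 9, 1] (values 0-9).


Input: [3, 9, 7, 6, 8, 8, 5, 4, 9, 1]
Counts: [0, 1, 0, 1, 1, 1, 1, 1, 2, 2]

Sorted: [1, 3, 4, 5, 6, 7, 8, 8, 9, 9]


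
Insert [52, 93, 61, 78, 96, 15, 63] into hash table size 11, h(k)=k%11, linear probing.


Insert 52: h=8 -> slot 8
Insert 93: h=5 -> slot 5
Insert 61: h=6 -> slot 6
Insert 78: h=1 -> slot 1
Insert 96: h=8, 1 probes -> slot 9
Insert 15: h=4 -> slot 4
Insert 63: h=8, 2 probes -> slot 10

Table: [None, 78, None, None, 15, 93, 61, None, 52, 96, 63]


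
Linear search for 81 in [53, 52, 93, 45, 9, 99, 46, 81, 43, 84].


i=0: 53!=81
i=1: 52!=81
i=2: 93!=81
i=3: 45!=81
i=4: 9!=81
i=5: 99!=81
i=6: 46!=81
i=7: 81==81 found!

Found at 7, 8 comps


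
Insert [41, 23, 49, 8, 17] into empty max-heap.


Insert 41: [41]
Insert 23: [41, 23]
Insert 49: [49, 23, 41]
Insert 8: [49, 23, 41, 8]
Insert 17: [49, 23, 41, 8, 17]

Final heap: [49, 23, 41, 8, 17]


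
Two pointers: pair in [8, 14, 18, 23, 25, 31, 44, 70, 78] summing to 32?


lo=0(8)+hi=8(78)=86
lo=0(8)+hi=7(70)=78
lo=0(8)+hi=6(44)=52
lo=0(8)+hi=5(31)=39
lo=0(8)+hi=4(25)=33
lo=0(8)+hi=3(23)=31
lo=1(14)+hi=3(23)=37
lo=1(14)+hi=2(18)=32

Yes: 14+18=32


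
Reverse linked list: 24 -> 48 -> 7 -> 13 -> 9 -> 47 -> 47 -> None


Step 1: curr=24, set curr.next=prev(None) | reversed so far: 24
Step 2: curr=48, set curr.next=prev(24) | reversed so far: 48 -> 24
Step 3: curr=7, set curr.next=prev(48) | reversed so far: 7 -> 48 -> 24
Step 4: curr=13, set curr.next=prev(7) | reversed so far: 13 -> 7 -> 48 -> 24
Step 5: curr=9, set curr.next=prev(13) | reversed so far: 9 -> 13 -> 7 -> 48 -> 24
Step 6: curr=47, set curr.next=prev(9) | reversed so far: 47 -> 9 -> 13 -> 7 -> 48 -> 24
Step 7: curr=47, set curr.next=prev(47) | reversed so far: 47 -> 47 -> 9 -> 13 -> 7 -> 48 -> 24

47 -> 47 -> 9 -> 13 -> 7 -> 48 -> 24 -> None


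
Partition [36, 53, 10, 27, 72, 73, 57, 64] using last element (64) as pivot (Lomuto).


Pivot: 64
  36 <= 64: advance i (no swap)
  53 <= 64: advance i (no swap)
  10 <= 64: advance i (no swap)
  27 <= 64: advance i (no swap)
  57 <= 64: swap -> [36, 53, 10, 27, 57, 73, 72, 64]
Place pivot at 5: [36, 53, 10, 27, 57, 64, 72, 73]

Partitioned: [36, 53, 10, 27, 57, 64, 72, 73]


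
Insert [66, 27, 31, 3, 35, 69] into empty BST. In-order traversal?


Insert 66: root
Insert 27: L from 66
Insert 31: L from 66 -> R from 27
Insert 3: L from 66 -> L from 27
Insert 35: L from 66 -> R from 27 -> R from 31
Insert 69: R from 66

In-order: [3, 27, 31, 35, 66, 69]


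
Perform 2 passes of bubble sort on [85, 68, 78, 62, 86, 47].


Initial: [85, 68, 78, 62, 86, 47]
Pass 1: [68, 78, 62, 85, 47, 86] (4 swaps)
Pass 2: [68, 62, 78, 47, 85, 86] (2 swaps)

After 2 passes: [68, 62, 78, 47, 85, 86]


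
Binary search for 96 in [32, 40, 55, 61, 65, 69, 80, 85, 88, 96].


Step 1: lo=0, hi=9, mid=4, val=65
Step 2: lo=5, hi=9, mid=7, val=85
Step 3: lo=8, hi=9, mid=8, val=88
Step 4: lo=9, hi=9, mid=9, val=96

Found at index 9


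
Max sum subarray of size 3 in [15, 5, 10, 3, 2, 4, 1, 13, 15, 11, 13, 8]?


[0:3]: 30
[1:4]: 18
[2:5]: 15
[3:6]: 9
[4:7]: 7
[5:8]: 18
[6:9]: 29
[7:10]: 39
[8:11]: 39
[9:12]: 32

Max: 39 at [7:10]


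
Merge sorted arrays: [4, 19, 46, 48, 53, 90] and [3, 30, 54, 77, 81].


Take 3 from B
Take 4 from A
Take 19 from A
Take 30 from B
Take 46 from A
Take 48 from A
Take 53 from A
Take 54 from B
Take 77 from B
Take 81 from B

Merged: [3, 4, 19, 30, 46, 48, 53, 54, 77, 81, 90]


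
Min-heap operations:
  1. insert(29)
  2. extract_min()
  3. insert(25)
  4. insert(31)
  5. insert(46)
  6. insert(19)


insert(29) -> [29]
extract_min()->29, []
insert(25) -> [25]
insert(31) -> [25, 31]
insert(46) -> [25, 31, 46]
insert(19) -> [19, 25, 46, 31]

Final heap: [19, 25, 46, 31]


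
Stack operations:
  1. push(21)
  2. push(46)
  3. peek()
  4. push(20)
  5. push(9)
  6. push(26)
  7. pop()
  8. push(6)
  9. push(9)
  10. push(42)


push(21) -> [21]
push(46) -> [21, 46]
peek()->46
push(20) -> [21, 46, 20]
push(9) -> [21, 46, 20, 9]
push(26) -> [21, 46, 20, 9, 26]
pop()->26, [21, 46, 20, 9]
push(6) -> [21, 46, 20, 9, 6]
push(9) -> [21, 46, 20, 9, 6, 9]
push(42) -> [21, 46, 20, 9, 6, 9, 42]

Final stack: [21, 46, 20, 9, 6, 9, 42]


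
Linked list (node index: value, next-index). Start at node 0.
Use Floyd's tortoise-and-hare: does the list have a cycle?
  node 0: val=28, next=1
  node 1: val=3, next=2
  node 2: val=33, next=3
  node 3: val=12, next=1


Floyd's tortoise (slow, +1) and hare (fast, +2):
  init: slow=0, fast=0
  step 1: slow=1, fast=2
  step 2: slow=2, fast=1
  step 3: slow=3, fast=3
  slow == fast at node 3: cycle detected

Cycle: yes


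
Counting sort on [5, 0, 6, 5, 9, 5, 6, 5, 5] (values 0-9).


Input: [5, 0, 6, 5, 9, 5, 6, 5, 5]
Counts: [1, 0, 0, 0, 0, 5, 2, 0, 0, 1]

Sorted: [0, 5, 5, 5, 5, 5, 6, 6, 9]


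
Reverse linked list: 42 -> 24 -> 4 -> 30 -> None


Step 1: curr=42, set curr.next=prev(None) | reversed so far: 42
Step 2: curr=24, set curr.next=prev(42) | reversed so far: 24 -> 42
Step 3: curr=4, set curr.next=prev(24) | reversed so far: 4 -> 24 -> 42
Step 4: curr=30, set curr.next=prev(4) | reversed so far: 30 -> 4 -> 24 -> 42

30 -> 4 -> 24 -> 42 -> None


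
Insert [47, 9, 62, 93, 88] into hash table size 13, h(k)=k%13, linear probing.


Insert 47: h=8 -> slot 8
Insert 9: h=9 -> slot 9
Insert 62: h=10 -> slot 10
Insert 93: h=2 -> slot 2
Insert 88: h=10, 1 probes -> slot 11

Table: [None, None, 93, None, None, None, None, None, 47, 9, 62, 88, None]


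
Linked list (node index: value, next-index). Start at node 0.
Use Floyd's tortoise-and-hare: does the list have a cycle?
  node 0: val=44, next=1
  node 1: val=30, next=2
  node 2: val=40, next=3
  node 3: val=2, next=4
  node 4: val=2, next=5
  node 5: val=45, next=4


Floyd's tortoise (slow, +1) and hare (fast, +2):
  init: slow=0, fast=0
  step 1: slow=1, fast=2
  step 2: slow=2, fast=4
  step 3: slow=3, fast=4
  step 4: slow=4, fast=4
  slow == fast at node 4: cycle detected

Cycle: yes


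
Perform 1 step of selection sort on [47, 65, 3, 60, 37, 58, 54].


Initial: [47, 65, 3, 60, 37, 58, 54]
Step 1: min=3 at 2
  Swap: [3, 65, 47, 60, 37, 58, 54]

After 1 step: [3, 65, 47, 60, 37, 58, 54]


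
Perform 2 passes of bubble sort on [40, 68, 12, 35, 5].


Initial: [40, 68, 12, 35, 5]
Pass 1: [40, 12, 35, 5, 68] (3 swaps)
Pass 2: [12, 35, 5, 40, 68] (3 swaps)

After 2 passes: [12, 35, 5, 40, 68]


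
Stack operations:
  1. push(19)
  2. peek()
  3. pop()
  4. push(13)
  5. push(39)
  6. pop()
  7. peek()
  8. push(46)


push(19) -> [19]
peek()->19
pop()->19, []
push(13) -> [13]
push(39) -> [13, 39]
pop()->39, [13]
peek()->13
push(46) -> [13, 46]

Final stack: [13, 46]


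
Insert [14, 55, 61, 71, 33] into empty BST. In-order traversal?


Insert 14: root
Insert 55: R from 14
Insert 61: R from 14 -> R from 55
Insert 71: R from 14 -> R from 55 -> R from 61
Insert 33: R from 14 -> L from 55

In-order: [14, 33, 55, 61, 71]


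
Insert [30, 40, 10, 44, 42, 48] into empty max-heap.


Insert 30: [30]
Insert 40: [40, 30]
Insert 10: [40, 30, 10]
Insert 44: [44, 40, 10, 30]
Insert 42: [44, 42, 10, 30, 40]
Insert 48: [48, 42, 44, 30, 40, 10]

Final heap: [48, 42, 44, 30, 40, 10]


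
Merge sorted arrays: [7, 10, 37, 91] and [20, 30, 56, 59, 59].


Take 7 from A
Take 10 from A
Take 20 from B
Take 30 from B
Take 37 from A
Take 56 from B
Take 59 from B
Take 59 from B

Merged: [7, 10, 20, 30, 37, 56, 59, 59, 91]


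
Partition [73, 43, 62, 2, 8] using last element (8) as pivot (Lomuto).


Pivot: 8
  2 <= 8: swap -> [2, 43, 62, 73, 8]
Place pivot at 1: [2, 8, 62, 73, 43]

Partitioned: [2, 8, 62, 73, 43]


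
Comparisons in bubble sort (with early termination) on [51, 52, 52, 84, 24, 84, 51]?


Algorithm: bubble sort (with early termination)
Input: [51, 52, 52, 84, 24, 84, 51]
Sorted: [24, 51, 51, 52, 52, 84, 84]

20


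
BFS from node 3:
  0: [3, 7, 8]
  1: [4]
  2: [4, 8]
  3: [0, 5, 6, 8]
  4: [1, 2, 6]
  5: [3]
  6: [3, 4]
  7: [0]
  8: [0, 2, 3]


Visit 3, enqueue [0, 5, 6, 8]
Visit 0, enqueue [7]
Visit 5, enqueue []
Visit 6, enqueue [4]
Visit 8, enqueue [2]
Visit 7, enqueue []
Visit 4, enqueue [1]
Visit 2, enqueue []
Visit 1, enqueue []

BFS order: [3, 0, 5, 6, 8, 7, 4, 2, 1]


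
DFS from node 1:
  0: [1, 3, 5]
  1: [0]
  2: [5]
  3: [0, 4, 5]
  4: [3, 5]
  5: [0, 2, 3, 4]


Visit 1, push [0]
Visit 0, push [5, 3]
Visit 3, push [5, 4]
Visit 4, push [5]
Visit 5, push [2]
Visit 2, push []

DFS order: [1, 0, 3, 4, 5, 2]


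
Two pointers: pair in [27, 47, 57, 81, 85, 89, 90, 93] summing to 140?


lo=0(27)+hi=7(93)=120
lo=1(47)+hi=7(93)=140

Yes: 47+93=140


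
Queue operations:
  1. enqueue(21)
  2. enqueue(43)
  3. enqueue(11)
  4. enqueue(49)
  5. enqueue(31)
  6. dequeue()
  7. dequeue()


enqueue(21) -> [21]
enqueue(43) -> [21, 43]
enqueue(11) -> [21, 43, 11]
enqueue(49) -> [21, 43, 11, 49]
enqueue(31) -> [21, 43, 11, 49, 31]
dequeue()->21, [43, 11, 49, 31]
dequeue()->43, [11, 49, 31]

Final queue: [11, 49, 31]


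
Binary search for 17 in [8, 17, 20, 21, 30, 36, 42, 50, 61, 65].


Step 1: lo=0, hi=9, mid=4, val=30
Step 2: lo=0, hi=3, mid=1, val=17

Found at index 1


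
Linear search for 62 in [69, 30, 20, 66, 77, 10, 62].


i=0: 69!=62
i=1: 30!=62
i=2: 20!=62
i=3: 66!=62
i=4: 77!=62
i=5: 10!=62
i=6: 62==62 found!

Found at 6, 7 comps


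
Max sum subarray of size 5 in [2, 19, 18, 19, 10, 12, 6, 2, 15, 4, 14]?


[0:5]: 68
[1:6]: 78
[2:7]: 65
[3:8]: 49
[4:9]: 45
[5:10]: 39
[6:11]: 41

Max: 78 at [1:6]


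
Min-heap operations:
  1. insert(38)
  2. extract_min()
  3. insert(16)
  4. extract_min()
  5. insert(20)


insert(38) -> [38]
extract_min()->38, []
insert(16) -> [16]
extract_min()->16, []
insert(20) -> [20]

Final heap: [20]


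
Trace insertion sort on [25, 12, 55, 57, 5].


Initial: [25, 12, 55, 57, 5]
Insert 12: [12, 25, 55, 57, 5]
Insert 55: [12, 25, 55, 57, 5]
Insert 57: [12, 25, 55, 57, 5]
Insert 5: [5, 12, 25, 55, 57]

Sorted: [5, 12, 25, 55, 57]


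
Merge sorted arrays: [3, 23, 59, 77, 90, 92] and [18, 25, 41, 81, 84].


Take 3 from A
Take 18 from B
Take 23 from A
Take 25 from B
Take 41 from B
Take 59 from A
Take 77 from A
Take 81 from B
Take 84 from B

Merged: [3, 18, 23, 25, 41, 59, 77, 81, 84, 90, 92]


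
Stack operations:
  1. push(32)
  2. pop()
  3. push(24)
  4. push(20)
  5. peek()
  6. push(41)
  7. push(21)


push(32) -> [32]
pop()->32, []
push(24) -> [24]
push(20) -> [24, 20]
peek()->20
push(41) -> [24, 20, 41]
push(21) -> [24, 20, 41, 21]

Final stack: [24, 20, 41, 21]


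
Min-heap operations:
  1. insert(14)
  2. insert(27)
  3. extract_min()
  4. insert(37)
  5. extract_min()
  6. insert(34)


insert(14) -> [14]
insert(27) -> [14, 27]
extract_min()->14, [27]
insert(37) -> [27, 37]
extract_min()->27, [37]
insert(34) -> [34, 37]

Final heap: [34, 37]


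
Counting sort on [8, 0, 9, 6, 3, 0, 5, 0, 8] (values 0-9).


Input: [8, 0, 9, 6, 3, 0, 5, 0, 8]
Counts: [3, 0, 0, 1, 0, 1, 1, 0, 2, 1]

Sorted: [0, 0, 0, 3, 5, 6, 8, 8, 9]


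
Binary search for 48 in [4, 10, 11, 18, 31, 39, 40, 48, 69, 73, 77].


Step 1: lo=0, hi=10, mid=5, val=39
Step 2: lo=6, hi=10, mid=8, val=69
Step 3: lo=6, hi=7, mid=6, val=40
Step 4: lo=7, hi=7, mid=7, val=48

Found at index 7


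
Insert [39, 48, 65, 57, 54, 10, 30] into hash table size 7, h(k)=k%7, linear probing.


Insert 39: h=4 -> slot 4
Insert 48: h=6 -> slot 6
Insert 65: h=2 -> slot 2
Insert 57: h=1 -> slot 1
Insert 54: h=5 -> slot 5
Insert 10: h=3 -> slot 3
Insert 30: h=2, 5 probes -> slot 0

Table: [30, 57, 65, 10, 39, 54, 48]


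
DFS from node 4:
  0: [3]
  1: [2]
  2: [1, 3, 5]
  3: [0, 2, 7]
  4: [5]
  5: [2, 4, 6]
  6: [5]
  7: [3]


Visit 4, push [5]
Visit 5, push [6, 2]
Visit 2, push [3, 1]
Visit 1, push []
Visit 3, push [7, 0]
Visit 0, push []
Visit 7, push []
Visit 6, push []

DFS order: [4, 5, 2, 1, 3, 0, 7, 6]


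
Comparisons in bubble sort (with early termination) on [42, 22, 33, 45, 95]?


Algorithm: bubble sort (with early termination)
Input: [42, 22, 33, 45, 95]
Sorted: [22, 33, 42, 45, 95]

7


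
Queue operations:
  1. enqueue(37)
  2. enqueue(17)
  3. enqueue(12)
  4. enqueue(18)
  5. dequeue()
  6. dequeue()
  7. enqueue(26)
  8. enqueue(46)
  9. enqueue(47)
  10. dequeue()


enqueue(37) -> [37]
enqueue(17) -> [37, 17]
enqueue(12) -> [37, 17, 12]
enqueue(18) -> [37, 17, 12, 18]
dequeue()->37, [17, 12, 18]
dequeue()->17, [12, 18]
enqueue(26) -> [12, 18, 26]
enqueue(46) -> [12, 18, 26, 46]
enqueue(47) -> [12, 18, 26, 46, 47]
dequeue()->12, [18, 26, 46, 47]

Final queue: [18, 26, 46, 47]


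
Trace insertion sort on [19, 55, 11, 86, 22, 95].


Initial: [19, 55, 11, 86, 22, 95]
Insert 55: [19, 55, 11, 86, 22, 95]
Insert 11: [11, 19, 55, 86, 22, 95]
Insert 86: [11, 19, 55, 86, 22, 95]
Insert 22: [11, 19, 22, 55, 86, 95]
Insert 95: [11, 19, 22, 55, 86, 95]

Sorted: [11, 19, 22, 55, 86, 95]


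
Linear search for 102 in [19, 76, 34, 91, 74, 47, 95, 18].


i=0: 19!=102
i=1: 76!=102
i=2: 34!=102
i=3: 91!=102
i=4: 74!=102
i=5: 47!=102
i=6: 95!=102
i=7: 18!=102

Not found, 8 comps


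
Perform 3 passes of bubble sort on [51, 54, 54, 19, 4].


Initial: [51, 54, 54, 19, 4]
Pass 1: [51, 54, 19, 4, 54] (2 swaps)
Pass 2: [51, 19, 4, 54, 54] (2 swaps)
Pass 3: [19, 4, 51, 54, 54] (2 swaps)

After 3 passes: [19, 4, 51, 54, 54]


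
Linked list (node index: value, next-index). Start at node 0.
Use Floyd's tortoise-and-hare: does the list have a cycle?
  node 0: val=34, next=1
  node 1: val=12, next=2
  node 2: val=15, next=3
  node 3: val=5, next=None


Floyd's tortoise (slow, +1) and hare (fast, +2):
  init: slow=0, fast=0
  step 1: slow=1, fast=2
  step 2: fast 2->3->None, no cycle

Cycle: no


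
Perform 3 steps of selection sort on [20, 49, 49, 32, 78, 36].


Initial: [20, 49, 49, 32, 78, 36]
Step 1: min=20 at 0
  Swap: [20, 49, 49, 32, 78, 36]
Step 2: min=32 at 3
  Swap: [20, 32, 49, 49, 78, 36]
Step 3: min=36 at 5
  Swap: [20, 32, 36, 49, 78, 49]

After 3 steps: [20, 32, 36, 49, 78, 49]


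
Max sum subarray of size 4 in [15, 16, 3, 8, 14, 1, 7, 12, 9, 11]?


[0:4]: 42
[1:5]: 41
[2:6]: 26
[3:7]: 30
[4:8]: 34
[5:9]: 29
[6:10]: 39

Max: 42 at [0:4]
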